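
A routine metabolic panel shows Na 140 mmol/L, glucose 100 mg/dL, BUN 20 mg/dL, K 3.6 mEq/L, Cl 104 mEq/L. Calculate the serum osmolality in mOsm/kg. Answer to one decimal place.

292.7 mOsm/kg

Calculated osmolality = 2·Na + glucose/18 + BUN/2.8
= 2·140 + 100/18 + 20/2.8
= 280 + 5.56 + 7.14
= 292.7 mOsm/kg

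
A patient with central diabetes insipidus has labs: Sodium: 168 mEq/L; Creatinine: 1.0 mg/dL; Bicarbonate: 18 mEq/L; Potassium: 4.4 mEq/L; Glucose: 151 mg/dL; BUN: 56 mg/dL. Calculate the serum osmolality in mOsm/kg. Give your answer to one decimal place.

364.4 mOsm/kg

Calculated osmolality = 2·Na + glucose/18 + BUN/2.8
= 2·168 + 151/18 + 56/2.8
= 336 + 8.39 + 20
= 364.39 mOsm/kg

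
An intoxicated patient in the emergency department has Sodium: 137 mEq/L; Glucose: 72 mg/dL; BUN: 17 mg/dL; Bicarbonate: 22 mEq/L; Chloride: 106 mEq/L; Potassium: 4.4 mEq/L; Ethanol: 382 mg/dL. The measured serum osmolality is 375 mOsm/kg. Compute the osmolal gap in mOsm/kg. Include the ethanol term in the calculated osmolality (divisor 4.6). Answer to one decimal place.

Calculated osmolality = 2·Na + glucose/18 + BUN/2.8 + ethanol/4.6
= 2·137 + 72/18 + 17/2.8 + 382/4.6
= 274 + 4 + 6.07 + 83.04
= 367.11 mOsm/kg ≈ 367.1 mOsm/kg
Osmolar gap = measured − calculated = 375 − 367.1 = 7.9 mOsm/kg

7.9 mOsm/kg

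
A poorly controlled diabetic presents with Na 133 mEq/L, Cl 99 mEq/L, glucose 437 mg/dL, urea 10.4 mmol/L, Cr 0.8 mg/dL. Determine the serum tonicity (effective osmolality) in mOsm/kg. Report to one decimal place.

Effective osmolality excludes urea (freely permeant across cell membranes):
2·Na + glucose/18
= 2·133 + 437/18
= 266 + 24.28
= 290.28 mOsm/kg

290.3 mOsm/kg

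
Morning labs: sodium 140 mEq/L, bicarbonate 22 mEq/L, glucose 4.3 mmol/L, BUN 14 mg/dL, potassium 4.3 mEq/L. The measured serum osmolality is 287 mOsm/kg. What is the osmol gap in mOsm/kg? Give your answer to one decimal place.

-2.3 mOsm/kg

Calculated osmolality = 2·Na + glucose + BUN/2.8
= 2·140 + 4.3 + 14/2.8
= 280 + 4.30 + 5
= 289.3 mOsm/kg ≈ 289.3 mOsm/kg
Osmolar gap = measured − calculated = 287 − 289.3 = -2.3 mOsm/kg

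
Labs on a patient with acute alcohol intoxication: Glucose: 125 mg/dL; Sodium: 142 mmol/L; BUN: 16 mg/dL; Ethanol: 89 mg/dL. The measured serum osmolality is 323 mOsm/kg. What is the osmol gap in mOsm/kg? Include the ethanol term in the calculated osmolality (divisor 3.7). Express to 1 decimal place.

2.3 mOsm/kg

Calculated osmolality = 2·Na + glucose/18 + BUN/2.8 + ethanol/3.7
= 2·142 + 125/18 + 16/2.8 + 89/3.7
= 284 + 6.94 + 5.71 + 24.05
= 320.7 mOsm/kg ≈ 320.7 mOsm/kg
Osmolar gap = measured − calculated = 323 − 320.7 = 2.3 mOsm/kg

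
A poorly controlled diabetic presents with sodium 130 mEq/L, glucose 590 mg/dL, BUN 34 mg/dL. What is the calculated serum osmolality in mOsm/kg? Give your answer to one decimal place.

304.9 mOsm/kg

Calculated osmolality = 2·Na + glucose/18 + BUN/2.8
= 2·130 + 590/18 + 34/2.8
= 260 + 32.78 + 12.14
= 304.92 mOsm/kg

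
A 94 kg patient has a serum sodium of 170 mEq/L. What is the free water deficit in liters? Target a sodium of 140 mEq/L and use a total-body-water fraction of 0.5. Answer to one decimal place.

TBW = 0.5 · 94 = 47 L
Free water deficit = TBW · (Na/140 − 1)
= 47 · (170/140 − 1)
= 47 · 0.2143
= 10.07 L

10.1 L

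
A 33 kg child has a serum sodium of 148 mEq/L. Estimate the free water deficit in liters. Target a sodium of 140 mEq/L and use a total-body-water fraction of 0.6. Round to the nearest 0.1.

1.1 L

TBW = 0.6 · 33 = 19.8 L
Free water deficit = TBW · (Na/140 − 1)
= 19.8 · (148/140 − 1)
= 19.8 · 0.0571
= 1.13 L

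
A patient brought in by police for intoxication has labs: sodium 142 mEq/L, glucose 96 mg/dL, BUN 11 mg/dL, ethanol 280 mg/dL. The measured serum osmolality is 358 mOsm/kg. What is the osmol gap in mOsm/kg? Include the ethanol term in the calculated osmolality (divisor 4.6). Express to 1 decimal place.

Calculated osmolality = 2·Na + glucose/18 + BUN/2.8 + ethanol/4.6
= 2·142 + 96/18 + 11/2.8 + 280/4.6
= 284 + 5.33 + 3.93 + 60.87
= 354.13 mOsm/kg ≈ 354.1 mOsm/kg
Osmolar gap = measured − calculated = 358 − 354.1 = 3.9 mOsm/kg

3.9 mOsm/kg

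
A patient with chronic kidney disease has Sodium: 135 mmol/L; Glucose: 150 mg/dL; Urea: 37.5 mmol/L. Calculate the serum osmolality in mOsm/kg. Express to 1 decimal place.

Calculated osmolality = 2·Na + glucose/18 + urea
= 2·135 + 150/18 + 37.5
= 270 + 8.33 + 37.50
= 315.83 mOsm/kg

315.8 mOsm/kg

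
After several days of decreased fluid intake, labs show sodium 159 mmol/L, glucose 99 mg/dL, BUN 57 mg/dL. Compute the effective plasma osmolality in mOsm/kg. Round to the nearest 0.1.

323.5 mOsm/kg

Effective osmolality excludes urea (freely permeant across cell membranes):
2·Na + glucose/18
= 2·159 + 99/18
= 318 + 5.5
= 323.5 mOsm/kg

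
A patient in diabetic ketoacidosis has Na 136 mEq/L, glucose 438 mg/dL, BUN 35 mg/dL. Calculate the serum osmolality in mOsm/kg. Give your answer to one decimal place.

Calculated osmolality = 2·Na + glucose/18 + BUN/2.8
= 2·136 + 438/18 + 35/2.8
= 272 + 24.33 + 12.50
= 308.83 mOsm/kg

308.8 mOsm/kg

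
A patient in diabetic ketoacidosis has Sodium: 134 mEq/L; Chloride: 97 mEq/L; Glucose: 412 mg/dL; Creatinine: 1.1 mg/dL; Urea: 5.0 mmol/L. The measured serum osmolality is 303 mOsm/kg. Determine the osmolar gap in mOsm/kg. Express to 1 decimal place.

7.1 mOsm/kg

Calculated osmolality = 2·Na + glucose/18 + urea
= 2·134 + 412/18 + 5
= 268 + 22.89 + 5
= 295.89 mOsm/kg ≈ 295.9 mOsm/kg
Osmolar gap = measured − calculated = 303 − 295.9 = 7.1 mOsm/kg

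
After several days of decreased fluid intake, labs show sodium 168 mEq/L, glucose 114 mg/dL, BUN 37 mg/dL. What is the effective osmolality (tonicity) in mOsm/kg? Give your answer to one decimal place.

Effective osmolality excludes urea (freely permeant across cell membranes):
2·Na + glucose/18
= 2·168 + 114/18
= 336 + 6.33
= 342.33 mOsm/kg

342.3 mOsm/kg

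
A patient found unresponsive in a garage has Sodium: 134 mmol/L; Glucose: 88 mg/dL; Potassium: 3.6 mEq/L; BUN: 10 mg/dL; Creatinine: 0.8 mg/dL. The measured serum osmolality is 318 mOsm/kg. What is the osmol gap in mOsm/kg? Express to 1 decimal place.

41.5 mOsm/kg

Calculated osmolality = 2·Na + glucose/18 + BUN/2.8
= 2·134 + 88/18 + 10/2.8
= 268 + 4.89 + 3.57
= 276.46 mOsm/kg ≈ 276.5 mOsm/kg
Osmolar gap = measured − calculated = 318 − 276.5 = 41.5 mOsm/kg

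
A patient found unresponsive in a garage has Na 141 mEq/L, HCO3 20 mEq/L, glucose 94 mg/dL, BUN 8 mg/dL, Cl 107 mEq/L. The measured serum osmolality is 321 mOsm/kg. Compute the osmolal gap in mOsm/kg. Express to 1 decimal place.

Calculated osmolality = 2·Na + glucose/18 + BUN/2.8
= 2·141 + 94/18 + 8/2.8
= 282 + 5.22 + 2.86
= 290.08 mOsm/kg ≈ 290.1 mOsm/kg
Osmolar gap = measured − calculated = 321 − 290.1 = 30.9 mOsm/kg

30.9 mOsm/kg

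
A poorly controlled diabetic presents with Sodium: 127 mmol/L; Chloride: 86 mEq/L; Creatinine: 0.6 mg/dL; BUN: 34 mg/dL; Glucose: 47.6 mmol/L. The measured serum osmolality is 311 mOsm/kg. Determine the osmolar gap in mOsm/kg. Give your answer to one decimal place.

Calculated osmolality = 2·Na + glucose + BUN/2.8
= 2·127 + 47.6 + 34/2.8
= 254 + 47.60 + 12.14
= 313.74 mOsm/kg ≈ 313.7 mOsm/kg
Osmolar gap = measured − calculated = 311 − 313.7 = -2.7 mOsm/kg

-2.7 mOsm/kg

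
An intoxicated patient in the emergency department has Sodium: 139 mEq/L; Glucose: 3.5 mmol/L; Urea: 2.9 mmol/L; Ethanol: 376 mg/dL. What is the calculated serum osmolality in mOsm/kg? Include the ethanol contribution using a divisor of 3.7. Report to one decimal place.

386.0 mOsm/kg

Calculated osmolality = 2·Na + glucose + urea + ethanol/3.7
= 2·139 + 3.5 + 2.9 + 376/3.7
= 278 + 3.50 + 2.90 + 101.62
= 386.02 mOsm/kg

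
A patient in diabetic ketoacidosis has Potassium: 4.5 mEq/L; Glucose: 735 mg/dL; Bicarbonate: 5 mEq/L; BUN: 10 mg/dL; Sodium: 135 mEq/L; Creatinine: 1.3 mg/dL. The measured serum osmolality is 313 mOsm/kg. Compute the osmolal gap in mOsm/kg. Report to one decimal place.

-1.4 mOsm/kg

Calculated osmolality = 2·Na + glucose/18 + BUN/2.8
= 2·135 + 735/18 + 10/2.8
= 270 + 40.83 + 3.57
= 314.4 mOsm/kg ≈ 314.4 mOsm/kg
Osmolar gap = measured − calculated = 313 − 314.4 = -1.4 mOsm/kg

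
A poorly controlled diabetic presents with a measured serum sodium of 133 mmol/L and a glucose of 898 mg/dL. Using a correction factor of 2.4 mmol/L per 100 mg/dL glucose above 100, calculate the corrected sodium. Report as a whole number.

152 mmol/L

Corrected Na = measured Na + 2.4 · (glucose − 100)/100
= 133 + 2.4 · (898 − 100)/100
= 133 + 19.2
= 152.2 mmol/L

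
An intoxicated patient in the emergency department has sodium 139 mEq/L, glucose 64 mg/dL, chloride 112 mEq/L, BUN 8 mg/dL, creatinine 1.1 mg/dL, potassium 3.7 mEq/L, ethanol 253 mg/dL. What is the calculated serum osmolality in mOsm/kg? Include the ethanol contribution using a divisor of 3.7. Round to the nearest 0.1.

352.8 mOsm/kg

Calculated osmolality = 2·Na + glucose/18 + BUN/2.8 + ethanol/3.7
= 2·139 + 64/18 + 8/2.8 + 253/3.7
= 278 + 3.56 + 2.86 + 68.38
= 352.8 mOsm/kg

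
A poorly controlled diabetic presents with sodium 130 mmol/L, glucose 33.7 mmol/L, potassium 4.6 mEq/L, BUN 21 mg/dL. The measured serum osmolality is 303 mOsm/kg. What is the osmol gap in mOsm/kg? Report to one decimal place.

Calculated osmolality = 2·Na + glucose + BUN/2.8
= 2·130 + 33.7 + 21/2.8
= 260 + 33.70 + 7.50
= 301.2 mOsm/kg ≈ 301.2 mOsm/kg
Osmolar gap = measured − calculated = 303 − 301.2 = 1.8 mOsm/kg

1.8 mOsm/kg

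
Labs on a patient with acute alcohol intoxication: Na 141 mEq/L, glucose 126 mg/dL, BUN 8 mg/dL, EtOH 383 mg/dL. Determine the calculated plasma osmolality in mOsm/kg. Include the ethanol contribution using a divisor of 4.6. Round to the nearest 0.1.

375.1 mOsm/kg

Calculated osmolality = 2·Na + glucose/18 + BUN/2.8 + ethanol/4.6
= 2·141 + 126/18 + 8/2.8 + 383/4.6
= 282 + 7 + 2.86 + 83.26
= 375.12 mOsm/kg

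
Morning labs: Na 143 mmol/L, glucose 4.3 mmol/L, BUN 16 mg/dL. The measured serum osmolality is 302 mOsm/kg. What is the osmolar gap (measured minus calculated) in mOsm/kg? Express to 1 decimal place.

Calculated osmolality = 2·Na + glucose + BUN/2.8
= 2·143 + 4.3 + 16/2.8
= 286 + 4.30 + 5.71
= 296.01 mOsm/kg ≈ 296.0 mOsm/kg
Osmolar gap = measured − calculated = 302 − 296.0 = 6.0 mOsm/kg

6.0 mOsm/kg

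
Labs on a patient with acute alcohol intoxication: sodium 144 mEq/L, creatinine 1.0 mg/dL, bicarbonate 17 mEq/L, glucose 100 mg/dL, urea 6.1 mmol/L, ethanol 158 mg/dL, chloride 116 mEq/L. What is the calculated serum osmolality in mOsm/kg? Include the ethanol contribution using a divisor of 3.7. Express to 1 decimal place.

342.4 mOsm/kg

Calculated osmolality = 2·Na + glucose/18 + urea + ethanol/3.7
= 2·144 + 100/18 + 6.1 + 158/3.7
= 288 + 5.56 + 6.10 + 42.70
= 342.36 mOsm/kg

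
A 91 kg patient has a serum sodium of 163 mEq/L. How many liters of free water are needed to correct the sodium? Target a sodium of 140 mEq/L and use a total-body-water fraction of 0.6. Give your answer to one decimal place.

TBW = 0.6 · 91 = 54.6 L
Free water deficit = TBW · (Na/140 − 1)
= 54.6 · (163/140 − 1)
= 54.6 · 0.1643
= 8.97 L

9.0 L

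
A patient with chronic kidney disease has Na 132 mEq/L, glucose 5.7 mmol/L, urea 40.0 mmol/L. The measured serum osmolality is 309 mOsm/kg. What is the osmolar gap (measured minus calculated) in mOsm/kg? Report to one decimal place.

Calculated osmolality = 2·Na + glucose + urea
= 2·132 + 5.7 + 40
= 264 + 5.70 + 40
= 309.7 mOsm/kg ≈ 309.7 mOsm/kg
Osmolar gap = measured − calculated = 309 − 309.7 = -0.7 mOsm/kg

-0.7 mOsm/kg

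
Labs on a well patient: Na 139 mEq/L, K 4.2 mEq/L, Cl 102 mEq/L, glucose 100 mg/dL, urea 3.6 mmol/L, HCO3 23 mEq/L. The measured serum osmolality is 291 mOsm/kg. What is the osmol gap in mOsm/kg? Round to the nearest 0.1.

Calculated osmolality = 2·Na + glucose/18 + urea
= 2·139 + 100/18 + 3.6
= 278 + 5.56 + 3.60
= 287.16 mOsm/kg ≈ 287.2 mOsm/kg
Osmolar gap = measured − calculated = 291 − 287.2 = 3.8 mOsm/kg

3.8 mOsm/kg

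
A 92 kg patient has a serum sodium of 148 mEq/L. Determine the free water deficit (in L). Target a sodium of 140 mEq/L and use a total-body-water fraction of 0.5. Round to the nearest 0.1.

2.6 L

TBW = 0.5 · 92 = 46 L
Free water deficit = TBW · (Na/140 − 1)
= 46 · (148/140 − 1)
= 46 · 0.0571
= 2.63 L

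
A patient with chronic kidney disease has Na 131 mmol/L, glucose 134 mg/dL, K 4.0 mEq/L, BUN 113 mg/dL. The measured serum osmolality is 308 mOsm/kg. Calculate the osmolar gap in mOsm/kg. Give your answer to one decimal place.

Calculated osmolality = 2·Na + glucose/18 + BUN/2.8
= 2·131 + 134/18 + 113/2.8
= 262 + 7.44 + 40.36
= 309.8 mOsm/kg ≈ 309.8 mOsm/kg
Osmolar gap = measured − calculated = 308 − 309.8 = -1.8 mOsm/kg

-1.8 mOsm/kg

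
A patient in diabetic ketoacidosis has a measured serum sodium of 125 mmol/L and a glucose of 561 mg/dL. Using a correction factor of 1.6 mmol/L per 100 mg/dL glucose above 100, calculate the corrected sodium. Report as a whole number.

Corrected Na = measured Na + 1.6 · (glucose − 100)/100
= 125 + 1.6 · (561 − 100)/100
= 125 + 7.4
= 132.4 mmol/L

132 mmol/L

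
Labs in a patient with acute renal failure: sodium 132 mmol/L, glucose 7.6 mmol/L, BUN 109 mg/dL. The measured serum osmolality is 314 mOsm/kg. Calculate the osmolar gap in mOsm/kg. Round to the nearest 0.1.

3.5 mOsm/kg

Calculated osmolality = 2·Na + glucose + BUN/2.8
= 2·132 + 7.6 + 109/2.8
= 264 + 7.60 + 38.93
= 310.53 mOsm/kg ≈ 310.5 mOsm/kg
Osmolar gap = measured − calculated = 314 − 310.5 = 3.5 mOsm/kg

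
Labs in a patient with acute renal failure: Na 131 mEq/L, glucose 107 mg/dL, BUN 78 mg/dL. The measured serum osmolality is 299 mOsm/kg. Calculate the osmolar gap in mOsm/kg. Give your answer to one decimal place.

3.2 mOsm/kg

Calculated osmolality = 2·Na + glucose/18 + BUN/2.8
= 2·131 + 107/18 + 78/2.8
= 262 + 5.94 + 27.86
= 295.8 mOsm/kg ≈ 295.8 mOsm/kg
Osmolar gap = measured − calculated = 299 − 295.8 = 3.2 mOsm/kg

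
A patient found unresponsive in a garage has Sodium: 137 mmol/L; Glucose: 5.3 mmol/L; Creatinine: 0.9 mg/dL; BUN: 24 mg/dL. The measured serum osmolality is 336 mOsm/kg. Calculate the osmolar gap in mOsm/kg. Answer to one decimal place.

48.1 mOsm/kg

Calculated osmolality = 2·Na + glucose + BUN/2.8
= 2·137 + 5.3 + 24/2.8
= 274 + 5.30 + 8.57
= 287.87 mOsm/kg ≈ 287.9 mOsm/kg
Osmolar gap = measured − calculated = 336 − 287.9 = 48.1 mOsm/kg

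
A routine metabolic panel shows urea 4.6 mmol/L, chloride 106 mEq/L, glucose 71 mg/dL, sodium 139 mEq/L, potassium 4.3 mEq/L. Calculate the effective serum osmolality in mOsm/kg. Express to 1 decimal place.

281.9 mOsm/kg

Effective osmolality excludes urea (freely permeant across cell membranes):
2·Na + glucose/18
= 2·139 + 71/18
= 278 + 3.94
= 281.94 mOsm/kg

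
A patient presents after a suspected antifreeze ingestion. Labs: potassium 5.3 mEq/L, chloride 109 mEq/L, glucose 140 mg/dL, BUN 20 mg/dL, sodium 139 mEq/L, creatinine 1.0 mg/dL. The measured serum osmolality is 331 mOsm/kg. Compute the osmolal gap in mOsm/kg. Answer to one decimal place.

Calculated osmolality = 2·Na + glucose/18 + BUN/2.8
= 2·139 + 140/18 + 20/2.8
= 278 + 7.78 + 7.14
= 292.92 mOsm/kg ≈ 292.9 mOsm/kg
Osmolar gap = measured − calculated = 331 − 292.9 = 38.1 mOsm/kg

38.1 mOsm/kg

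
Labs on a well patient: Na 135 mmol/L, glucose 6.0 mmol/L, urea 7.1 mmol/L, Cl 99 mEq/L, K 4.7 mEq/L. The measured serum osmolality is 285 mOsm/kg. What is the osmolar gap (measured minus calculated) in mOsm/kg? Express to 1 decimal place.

Calculated osmolality = 2·Na + glucose + urea
= 2·135 + 6 + 7.1
= 270 + 6 + 7.10
= 283.1 mOsm/kg ≈ 283.1 mOsm/kg
Osmolar gap = measured − calculated = 285 − 283.1 = 1.9 mOsm/kg

1.9 mOsm/kg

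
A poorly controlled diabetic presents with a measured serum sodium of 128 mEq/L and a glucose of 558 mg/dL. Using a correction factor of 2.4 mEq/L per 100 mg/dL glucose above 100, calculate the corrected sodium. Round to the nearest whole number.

139 mEq/L

Corrected Na = measured Na + 2.4 · (glucose − 100)/100
= 128 + 2.4 · (558 − 100)/100
= 128 + 11
= 139 mEq/L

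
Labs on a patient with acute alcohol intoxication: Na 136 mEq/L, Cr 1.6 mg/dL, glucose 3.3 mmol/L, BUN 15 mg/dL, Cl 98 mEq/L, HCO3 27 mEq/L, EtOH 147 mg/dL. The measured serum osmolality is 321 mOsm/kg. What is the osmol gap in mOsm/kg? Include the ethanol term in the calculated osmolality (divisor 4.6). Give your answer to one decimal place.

8.4 mOsm/kg

Calculated osmolality = 2·Na + glucose + BUN/2.8 + ethanol/4.6
= 2·136 + 3.3 + 15/2.8 + 147/4.6
= 272 + 3.30 + 5.36 + 31.96
= 312.62 mOsm/kg ≈ 312.6 mOsm/kg
Osmolar gap = measured − calculated = 321 − 312.6 = 8.4 mOsm/kg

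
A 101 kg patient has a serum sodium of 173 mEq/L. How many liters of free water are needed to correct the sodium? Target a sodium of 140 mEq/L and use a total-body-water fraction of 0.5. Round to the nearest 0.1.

11.9 L

TBW = 0.5 · 101 = 50.5 L
Free water deficit = TBW · (Na/140 − 1)
= 50.5 · (173/140 − 1)
= 50.5 · 0.2357
= 11.9 L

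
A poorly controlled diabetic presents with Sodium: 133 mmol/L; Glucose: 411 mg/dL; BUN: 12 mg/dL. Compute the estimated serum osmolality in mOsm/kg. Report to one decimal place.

Calculated osmolality = 2·Na + glucose/18 + BUN/2.8
= 2·133 + 411/18 + 12/2.8
= 266 + 22.83 + 4.29
= 293.12 mOsm/kg

293.1 mOsm/kg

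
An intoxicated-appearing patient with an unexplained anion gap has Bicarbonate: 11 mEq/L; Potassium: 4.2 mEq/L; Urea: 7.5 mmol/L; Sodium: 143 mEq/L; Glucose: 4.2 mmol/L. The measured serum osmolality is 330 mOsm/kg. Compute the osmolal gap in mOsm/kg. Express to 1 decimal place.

Calculated osmolality = 2·Na + glucose + urea
= 2·143 + 4.2 + 7.5
= 286 + 4.20 + 7.50
= 297.7 mOsm/kg ≈ 297.7 mOsm/kg
Osmolar gap = measured − calculated = 330 − 297.7 = 32.3 mOsm/kg

32.3 mOsm/kg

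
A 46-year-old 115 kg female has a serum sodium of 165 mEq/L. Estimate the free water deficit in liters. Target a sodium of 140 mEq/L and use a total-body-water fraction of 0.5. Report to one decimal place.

TBW = 0.5 · 115 = 57.5 L
Free water deficit = TBW · (Na/140 − 1)
= 57.5 · (165/140 − 1)
= 57.5 · 0.1786
= 10.27 L

10.3 L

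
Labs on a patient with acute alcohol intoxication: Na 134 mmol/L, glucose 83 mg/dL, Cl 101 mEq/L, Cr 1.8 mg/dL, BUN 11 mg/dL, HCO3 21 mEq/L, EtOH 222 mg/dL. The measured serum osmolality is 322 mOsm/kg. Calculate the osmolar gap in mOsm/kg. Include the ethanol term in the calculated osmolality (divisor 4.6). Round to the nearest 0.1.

Calculated osmolality = 2·Na + glucose/18 + BUN/2.8 + ethanol/4.6
= 2·134 + 83/18 + 11/2.8 + 222/4.6
= 268 + 4.61 + 3.93 + 48.26
= 324.8 mOsm/kg ≈ 324.8 mOsm/kg
Osmolar gap = measured − calculated = 322 − 324.8 = -2.8 mOsm/kg

-2.8 mOsm/kg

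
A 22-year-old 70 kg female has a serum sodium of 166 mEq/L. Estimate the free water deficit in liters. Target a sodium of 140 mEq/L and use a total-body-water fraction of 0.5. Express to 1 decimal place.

6.5 L

TBW = 0.5 · 70 = 35 L
Free water deficit = TBW · (Na/140 − 1)
= 35 · (166/140 − 1)
= 35 · 0.1857
= 6.5 L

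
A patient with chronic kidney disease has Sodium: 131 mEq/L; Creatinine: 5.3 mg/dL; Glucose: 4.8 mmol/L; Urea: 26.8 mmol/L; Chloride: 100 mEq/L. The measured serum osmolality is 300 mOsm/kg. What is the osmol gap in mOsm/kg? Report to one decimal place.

6.4 mOsm/kg

Calculated osmolality = 2·Na + glucose + urea
= 2·131 + 4.8 + 26.8
= 262 + 4.80 + 26.80
= 293.6 mOsm/kg ≈ 293.6 mOsm/kg
Osmolar gap = measured − calculated = 300 − 293.6 = 6.4 mOsm/kg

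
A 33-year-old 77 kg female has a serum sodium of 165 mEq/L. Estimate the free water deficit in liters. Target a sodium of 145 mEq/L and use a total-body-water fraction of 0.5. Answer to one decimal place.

5.3 L

TBW = 0.5 · 77 = 38.5 L
Free water deficit = TBW · (Na/145 − 1)
= 38.5 · (165/145 − 1)
= 38.5 · 0.1379
= 5.31 L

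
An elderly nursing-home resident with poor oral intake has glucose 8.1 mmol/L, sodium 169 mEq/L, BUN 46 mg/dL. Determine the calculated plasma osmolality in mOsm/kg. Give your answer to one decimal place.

Calculated osmolality = 2·Na + glucose + BUN/2.8
= 2·169 + 8.1 + 46/2.8
= 338 + 8.10 + 16.43
= 362.53 mOsm/kg

362.5 mOsm/kg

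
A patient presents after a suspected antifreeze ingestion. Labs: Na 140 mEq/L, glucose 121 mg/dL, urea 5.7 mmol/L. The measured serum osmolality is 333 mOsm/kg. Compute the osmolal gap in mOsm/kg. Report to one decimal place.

40.6 mOsm/kg

Calculated osmolality = 2·Na + glucose/18 + urea
= 2·140 + 121/18 + 5.7
= 280 + 6.72 + 5.70
= 292.42 mOsm/kg ≈ 292.4 mOsm/kg
Osmolar gap = measured − calculated = 333 − 292.4 = 40.6 mOsm/kg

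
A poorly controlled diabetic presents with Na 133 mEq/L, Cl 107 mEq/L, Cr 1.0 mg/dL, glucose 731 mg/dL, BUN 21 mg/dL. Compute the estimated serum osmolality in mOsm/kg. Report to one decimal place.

Calculated osmolality = 2·Na + glucose/18 + BUN/2.8
= 2·133 + 731/18 + 21/2.8
= 266 + 40.61 + 7.50
= 314.11 mOsm/kg

314.1 mOsm/kg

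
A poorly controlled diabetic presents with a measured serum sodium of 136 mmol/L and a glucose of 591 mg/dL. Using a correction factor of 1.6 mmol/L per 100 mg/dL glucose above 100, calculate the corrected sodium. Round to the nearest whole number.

144 mmol/L

Corrected Na = measured Na + 1.6 · (glucose − 100)/100
= 136 + 1.6 · (591 − 100)/100
= 136 + 7.9
= 143.9 mmol/L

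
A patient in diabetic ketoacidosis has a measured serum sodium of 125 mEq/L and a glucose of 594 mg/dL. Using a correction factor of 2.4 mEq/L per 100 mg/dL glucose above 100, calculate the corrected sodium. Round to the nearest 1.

Corrected Na = measured Na + 2.4 · (glucose − 100)/100
= 125 + 2.4 · (594 − 100)/100
= 125 + 11.9
= 136.9 mEq/L

137 mEq/L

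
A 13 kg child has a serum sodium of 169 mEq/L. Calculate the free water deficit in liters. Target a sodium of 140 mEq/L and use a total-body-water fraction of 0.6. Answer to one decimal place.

1.6 L

TBW = 0.6 · 13 = 7.8 L
Free water deficit = TBW · (Na/140 − 1)
= 7.8 · (169/140 − 1)
= 7.8 · 0.2071
= 1.62 L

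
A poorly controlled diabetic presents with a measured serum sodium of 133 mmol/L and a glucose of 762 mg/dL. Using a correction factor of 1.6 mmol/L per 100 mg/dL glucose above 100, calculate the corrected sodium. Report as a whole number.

144 mmol/L

Corrected Na = measured Na + 1.6 · (glucose − 100)/100
= 133 + 1.6 · (762 − 100)/100
= 133 + 10.6
= 143.6 mmol/L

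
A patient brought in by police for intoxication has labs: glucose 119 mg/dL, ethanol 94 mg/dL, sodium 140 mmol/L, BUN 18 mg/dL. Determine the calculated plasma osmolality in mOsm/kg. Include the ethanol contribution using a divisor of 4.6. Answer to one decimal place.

Calculated osmolality = 2·Na + glucose/18 + BUN/2.8 + ethanol/4.6
= 2·140 + 119/18 + 18/2.8 + 94/4.6
= 280 + 6.61 + 6.43 + 20.43
= 313.47 mOsm/kg

313.5 mOsm/kg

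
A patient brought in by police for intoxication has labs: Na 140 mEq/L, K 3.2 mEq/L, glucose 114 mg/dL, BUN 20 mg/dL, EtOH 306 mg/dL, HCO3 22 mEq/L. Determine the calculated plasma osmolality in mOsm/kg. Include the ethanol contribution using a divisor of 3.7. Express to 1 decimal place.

Calculated osmolality = 2·Na + glucose/18 + BUN/2.8 + ethanol/3.7
= 2·140 + 114/18 + 20/2.8 + 306/3.7
= 280 + 6.33 + 7.14 + 82.70
= 376.17 mOsm/kg

376.2 mOsm/kg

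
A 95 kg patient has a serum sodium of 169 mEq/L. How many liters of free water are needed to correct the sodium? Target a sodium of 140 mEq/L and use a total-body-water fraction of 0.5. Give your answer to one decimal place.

9.8 L

TBW = 0.5 · 95 = 47.5 L
Free water deficit = TBW · (Na/140 − 1)
= 47.5 · (169/140 − 1)
= 47.5 · 0.2071
= 9.84 L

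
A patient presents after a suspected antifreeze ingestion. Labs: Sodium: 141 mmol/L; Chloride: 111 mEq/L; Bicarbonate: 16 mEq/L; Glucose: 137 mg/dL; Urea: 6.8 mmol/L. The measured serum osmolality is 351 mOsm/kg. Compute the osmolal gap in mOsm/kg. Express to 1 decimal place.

Calculated osmolality = 2·Na + glucose/18 + urea
= 2·141 + 137/18 + 6.8
= 282 + 7.61 + 6.80
= 296.41 mOsm/kg ≈ 296.4 mOsm/kg
Osmolar gap = measured − calculated = 351 − 296.4 = 54.6 mOsm/kg

54.6 mOsm/kg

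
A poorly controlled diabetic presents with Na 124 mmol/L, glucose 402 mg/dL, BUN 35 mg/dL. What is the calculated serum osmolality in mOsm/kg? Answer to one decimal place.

Calculated osmolality = 2·Na + glucose/18 + BUN/2.8
= 2·124 + 402/18 + 35/2.8
= 248 + 22.33 + 12.50
= 282.83 mOsm/kg

282.8 mOsm/kg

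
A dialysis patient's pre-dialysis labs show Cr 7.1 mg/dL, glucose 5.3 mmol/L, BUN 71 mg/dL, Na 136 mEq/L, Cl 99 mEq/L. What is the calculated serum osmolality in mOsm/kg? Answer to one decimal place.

302.7 mOsm/kg

Calculated osmolality = 2·Na + glucose + BUN/2.8
= 2·136 + 5.3 + 71/2.8
= 272 + 5.30 + 25.36
= 302.66 mOsm/kg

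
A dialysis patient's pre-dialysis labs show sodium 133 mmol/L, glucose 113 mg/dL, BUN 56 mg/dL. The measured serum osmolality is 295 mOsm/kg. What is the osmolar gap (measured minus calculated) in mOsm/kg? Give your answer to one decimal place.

2.7 mOsm/kg

Calculated osmolality = 2·Na + glucose/18 + BUN/2.8
= 2·133 + 113/18 + 56/2.8
= 266 + 6.28 + 20
= 292.28 mOsm/kg ≈ 292.3 mOsm/kg
Osmolar gap = measured − calculated = 295 − 292.3 = 2.7 mOsm/kg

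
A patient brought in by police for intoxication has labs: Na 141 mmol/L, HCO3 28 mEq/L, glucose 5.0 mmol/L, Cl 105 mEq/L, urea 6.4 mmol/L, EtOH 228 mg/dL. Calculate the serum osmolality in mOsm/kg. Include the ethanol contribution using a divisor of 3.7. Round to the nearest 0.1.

355.0 mOsm/kg

Calculated osmolality = 2·Na + glucose + urea + ethanol/3.7
= 2·141 + 5 + 6.4 + 228/3.7
= 282 + 5 + 6.40 + 61.62
= 355.02 mOsm/kg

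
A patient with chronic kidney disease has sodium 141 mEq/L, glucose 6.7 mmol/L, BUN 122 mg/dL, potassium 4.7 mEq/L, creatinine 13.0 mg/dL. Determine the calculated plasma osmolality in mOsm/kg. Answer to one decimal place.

332.3 mOsm/kg

Calculated osmolality = 2·Na + glucose + BUN/2.8
= 2·141 + 6.7 + 122/2.8
= 282 + 6.70 + 43.57
= 332.27 mOsm/kg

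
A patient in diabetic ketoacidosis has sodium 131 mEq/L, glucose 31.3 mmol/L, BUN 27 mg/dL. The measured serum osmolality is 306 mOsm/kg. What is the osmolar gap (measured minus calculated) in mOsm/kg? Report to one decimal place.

3.1 mOsm/kg

Calculated osmolality = 2·Na + glucose + BUN/2.8
= 2·131 + 31.3 + 27/2.8
= 262 + 31.30 + 9.64
= 302.94 mOsm/kg ≈ 302.9 mOsm/kg
Osmolar gap = measured − calculated = 306 − 302.9 = 3.1 mOsm/kg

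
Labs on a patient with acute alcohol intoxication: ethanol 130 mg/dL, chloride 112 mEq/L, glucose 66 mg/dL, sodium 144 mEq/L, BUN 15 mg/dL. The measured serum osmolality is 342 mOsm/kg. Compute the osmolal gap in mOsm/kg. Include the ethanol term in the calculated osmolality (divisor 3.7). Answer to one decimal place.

Calculated osmolality = 2·Na + glucose/18 + BUN/2.8 + ethanol/3.7
= 2·144 + 66/18 + 15/2.8 + 130/3.7
= 288 + 3.67 + 5.36 + 35.14
= 332.17 mOsm/kg ≈ 332.2 mOsm/kg
Osmolar gap = measured − calculated = 342 − 332.2 = 9.8 mOsm/kg

9.8 mOsm/kg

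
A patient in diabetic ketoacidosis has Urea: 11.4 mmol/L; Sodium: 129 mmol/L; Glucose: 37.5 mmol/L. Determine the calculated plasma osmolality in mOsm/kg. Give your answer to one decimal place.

306.9 mOsm/kg

Calculated osmolality = 2·Na + glucose + urea
= 2·129 + 37.5 + 11.4
= 258 + 37.50 + 11.40
= 306.9 mOsm/kg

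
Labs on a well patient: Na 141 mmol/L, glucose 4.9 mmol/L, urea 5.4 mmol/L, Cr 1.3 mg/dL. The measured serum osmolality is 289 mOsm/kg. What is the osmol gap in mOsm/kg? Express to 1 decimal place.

-3.3 mOsm/kg

Calculated osmolality = 2·Na + glucose + urea
= 2·141 + 4.9 + 5.4
= 282 + 4.90 + 5.40
= 292.3 mOsm/kg ≈ 292.3 mOsm/kg
Osmolar gap = measured − calculated = 289 − 292.3 = -3.3 mOsm/kg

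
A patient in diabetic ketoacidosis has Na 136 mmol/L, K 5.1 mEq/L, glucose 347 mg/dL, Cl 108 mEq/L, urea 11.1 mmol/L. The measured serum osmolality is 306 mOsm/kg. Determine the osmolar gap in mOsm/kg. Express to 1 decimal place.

3.6 mOsm/kg

Calculated osmolality = 2·Na + glucose/18 + urea
= 2·136 + 347/18 + 11.1
= 272 + 19.28 + 11.10
= 302.38 mOsm/kg ≈ 302.4 mOsm/kg
Osmolar gap = measured − calculated = 306 − 302.4 = 3.6 mOsm/kg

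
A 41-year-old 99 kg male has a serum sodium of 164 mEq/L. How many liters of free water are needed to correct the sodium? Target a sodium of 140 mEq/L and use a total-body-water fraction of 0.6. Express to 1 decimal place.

10.2 L

TBW = 0.6 · 99 = 59.4 L
Free water deficit = TBW · (Na/140 − 1)
= 59.4 · (164/140 − 1)
= 59.4 · 0.1714
= 10.18 L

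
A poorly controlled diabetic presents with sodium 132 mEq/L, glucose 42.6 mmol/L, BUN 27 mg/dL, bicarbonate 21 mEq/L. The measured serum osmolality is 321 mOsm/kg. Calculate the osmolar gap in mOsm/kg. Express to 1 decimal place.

4.8 mOsm/kg

Calculated osmolality = 2·Na + glucose + BUN/2.8
= 2·132 + 42.6 + 27/2.8
= 264 + 42.60 + 9.64
= 316.24 mOsm/kg ≈ 316.2 mOsm/kg
Osmolar gap = measured − calculated = 321 − 316.2 = 4.8 mOsm/kg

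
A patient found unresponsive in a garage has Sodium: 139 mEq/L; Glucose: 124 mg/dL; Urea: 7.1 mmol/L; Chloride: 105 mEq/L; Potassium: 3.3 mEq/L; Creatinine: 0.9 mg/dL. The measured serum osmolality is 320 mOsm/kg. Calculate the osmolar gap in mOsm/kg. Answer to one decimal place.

28.0 mOsm/kg

Calculated osmolality = 2·Na + glucose/18 + urea
= 2·139 + 124/18 + 7.1
= 278 + 6.89 + 7.10
= 291.99 mOsm/kg ≈ 292.0 mOsm/kg
Osmolar gap = measured − calculated = 320 − 292.0 = 28.0 mOsm/kg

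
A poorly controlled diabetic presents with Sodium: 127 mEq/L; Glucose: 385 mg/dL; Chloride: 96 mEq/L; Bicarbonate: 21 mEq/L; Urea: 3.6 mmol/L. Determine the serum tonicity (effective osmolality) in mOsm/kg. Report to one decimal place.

Effective osmolality excludes urea (freely permeant across cell membranes):
2·Na + glucose/18
= 2·127 + 385/18
= 254 + 21.39
= 275.39 mOsm/kg

275.4 mOsm/kg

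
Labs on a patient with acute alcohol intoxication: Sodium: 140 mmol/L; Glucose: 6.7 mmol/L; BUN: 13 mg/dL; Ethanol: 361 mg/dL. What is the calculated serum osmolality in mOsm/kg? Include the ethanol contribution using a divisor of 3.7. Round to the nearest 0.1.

Calculated osmolality = 2·Na + glucose + BUN/2.8 + ethanol/3.7
= 2·140 + 6.7 + 13/2.8 + 361/3.7
= 280 + 6.70 + 4.64 + 97.57
= 388.91 mOsm/kg

388.9 mOsm/kg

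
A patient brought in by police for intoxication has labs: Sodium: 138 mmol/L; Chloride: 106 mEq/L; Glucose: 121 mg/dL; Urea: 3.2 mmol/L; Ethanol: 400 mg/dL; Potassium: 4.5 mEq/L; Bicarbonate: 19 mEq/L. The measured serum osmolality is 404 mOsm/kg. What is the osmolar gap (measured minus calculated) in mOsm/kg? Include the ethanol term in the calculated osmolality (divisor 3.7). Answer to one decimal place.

Calculated osmolality = 2·Na + glucose/18 + urea + ethanol/3.7
= 2·138 + 121/18 + 3.2 + 400/3.7
= 276 + 6.72 + 3.20 + 108.11
= 394.03 mOsm/kg ≈ 394.0 mOsm/kg
Osmolar gap = measured − calculated = 404 − 394.0 = 10.0 mOsm/kg

10.0 mOsm/kg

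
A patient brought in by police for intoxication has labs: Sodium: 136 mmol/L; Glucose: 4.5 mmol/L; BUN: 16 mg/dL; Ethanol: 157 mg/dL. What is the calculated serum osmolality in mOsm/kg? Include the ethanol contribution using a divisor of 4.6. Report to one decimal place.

316.3 mOsm/kg

Calculated osmolality = 2·Na + glucose + BUN/2.8 + ethanol/4.6
= 2·136 + 4.5 + 16/2.8 + 157/4.6
= 272 + 4.50 + 5.71 + 34.13
= 316.34 mOsm/kg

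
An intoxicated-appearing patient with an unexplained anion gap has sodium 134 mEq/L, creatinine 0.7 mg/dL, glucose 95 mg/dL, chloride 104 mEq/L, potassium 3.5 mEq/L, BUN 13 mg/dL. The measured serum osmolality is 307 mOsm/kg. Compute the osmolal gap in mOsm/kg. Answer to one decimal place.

29.1 mOsm/kg

Calculated osmolality = 2·Na + glucose/18 + BUN/2.8
= 2·134 + 95/18 + 13/2.8
= 268 + 5.28 + 4.64
= 277.92 mOsm/kg ≈ 277.9 mOsm/kg
Osmolar gap = measured − calculated = 307 − 277.9 = 29.1 mOsm/kg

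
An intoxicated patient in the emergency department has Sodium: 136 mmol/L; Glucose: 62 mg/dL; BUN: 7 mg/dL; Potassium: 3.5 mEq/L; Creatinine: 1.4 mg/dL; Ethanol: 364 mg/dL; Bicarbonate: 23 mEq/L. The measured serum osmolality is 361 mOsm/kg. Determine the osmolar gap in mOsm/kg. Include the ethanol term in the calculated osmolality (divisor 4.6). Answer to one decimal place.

3.9 mOsm/kg

Calculated osmolality = 2·Na + glucose/18 + BUN/2.8 + ethanol/4.6
= 2·136 + 62/18 + 7/2.8 + 364/4.6
= 272 + 3.44 + 2.50 + 79.13
= 357.07 mOsm/kg ≈ 357.1 mOsm/kg
Osmolar gap = measured − calculated = 361 − 357.1 = 3.9 mOsm/kg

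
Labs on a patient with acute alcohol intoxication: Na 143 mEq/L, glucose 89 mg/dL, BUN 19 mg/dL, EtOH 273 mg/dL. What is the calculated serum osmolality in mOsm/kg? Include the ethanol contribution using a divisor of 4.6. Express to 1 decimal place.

Calculated osmolality = 2·Na + glucose/18 + BUN/2.8 + ethanol/4.6
= 2·143 + 89/18 + 19/2.8 + 273/4.6
= 286 + 4.94 + 6.79 + 59.35
= 357.08 mOsm/kg

357.1 mOsm/kg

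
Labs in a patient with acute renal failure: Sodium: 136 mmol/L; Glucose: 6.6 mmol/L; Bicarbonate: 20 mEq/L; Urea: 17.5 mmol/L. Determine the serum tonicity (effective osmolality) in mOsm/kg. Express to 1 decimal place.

Effective osmolality excludes urea (freely permeant across cell membranes):
2·Na + glucose
= 2·136 + 6.6
= 272 + 6.6
= 278.6 mOsm/kg

278.6 mOsm/kg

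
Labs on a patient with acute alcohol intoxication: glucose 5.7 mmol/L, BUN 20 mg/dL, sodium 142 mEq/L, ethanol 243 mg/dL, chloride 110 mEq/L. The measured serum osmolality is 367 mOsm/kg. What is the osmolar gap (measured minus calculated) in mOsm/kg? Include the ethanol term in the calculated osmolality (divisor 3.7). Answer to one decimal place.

Calculated osmolality = 2·Na + glucose + BUN/2.8 + ethanol/3.7
= 2·142 + 5.7 + 20/2.8 + 243/3.7
= 284 + 5.70 + 7.14 + 65.68
= 362.52 mOsm/kg ≈ 362.5 mOsm/kg
Osmolar gap = measured − calculated = 367 − 362.5 = 4.5 mOsm/kg

4.5 mOsm/kg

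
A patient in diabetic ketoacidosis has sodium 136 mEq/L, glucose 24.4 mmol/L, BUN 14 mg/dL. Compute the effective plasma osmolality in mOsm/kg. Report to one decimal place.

296.4 mOsm/kg

Effective osmolality excludes urea (freely permeant across cell membranes):
2·Na + glucose
= 2·136 + 24.4
= 272 + 24.4
= 296.4 mOsm/kg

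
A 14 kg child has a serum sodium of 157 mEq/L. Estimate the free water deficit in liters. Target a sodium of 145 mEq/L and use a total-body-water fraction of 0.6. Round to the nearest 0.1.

0.7 L

TBW = 0.6 · 14 = 8.4 L
Free water deficit = TBW · (Na/145 − 1)
= 8.4 · (157/145 − 1)
= 8.4 · 0.0828
= 0.7 L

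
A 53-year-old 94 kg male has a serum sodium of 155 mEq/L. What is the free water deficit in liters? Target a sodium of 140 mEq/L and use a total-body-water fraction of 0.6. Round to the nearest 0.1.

TBW = 0.6 · 94 = 56.4 L
Free water deficit = TBW · (Na/140 − 1)
= 56.4 · (155/140 − 1)
= 56.4 · 0.1071
= 6.04 L

6.0 L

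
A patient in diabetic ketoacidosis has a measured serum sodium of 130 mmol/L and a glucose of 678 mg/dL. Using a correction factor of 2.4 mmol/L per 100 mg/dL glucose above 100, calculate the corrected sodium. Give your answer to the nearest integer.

Corrected Na = measured Na + 2.4 · (glucose − 100)/100
= 130 + 2.4 · (678 − 100)/100
= 130 + 13.9
= 143.9 mmol/L

144 mmol/L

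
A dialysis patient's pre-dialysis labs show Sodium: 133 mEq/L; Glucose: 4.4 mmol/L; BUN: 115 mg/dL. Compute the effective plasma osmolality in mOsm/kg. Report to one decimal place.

270.4 mOsm/kg

Effective osmolality excludes urea (freely permeant across cell membranes):
2·Na + glucose
= 2·133 + 4.4
= 266 + 4.4
= 270.4 mOsm/kg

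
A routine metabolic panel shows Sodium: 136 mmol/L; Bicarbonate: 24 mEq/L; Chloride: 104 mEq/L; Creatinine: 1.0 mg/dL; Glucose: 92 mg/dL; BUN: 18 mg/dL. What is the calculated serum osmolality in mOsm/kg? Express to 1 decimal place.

283.5 mOsm/kg

Calculated osmolality = 2·Na + glucose/18 + BUN/2.8
= 2·136 + 92/18 + 18/2.8
= 272 + 5.11 + 6.43
= 283.54 mOsm/kg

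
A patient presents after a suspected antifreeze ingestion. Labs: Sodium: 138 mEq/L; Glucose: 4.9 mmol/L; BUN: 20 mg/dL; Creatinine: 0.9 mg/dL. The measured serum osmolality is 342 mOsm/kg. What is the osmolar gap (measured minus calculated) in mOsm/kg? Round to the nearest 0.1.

54.0 mOsm/kg

Calculated osmolality = 2·Na + glucose + BUN/2.8
= 2·138 + 4.9 + 20/2.8
= 276 + 4.90 + 7.14
= 288.04 mOsm/kg ≈ 288.0 mOsm/kg
Osmolar gap = measured − calculated = 342 − 288.0 = 54.0 mOsm/kg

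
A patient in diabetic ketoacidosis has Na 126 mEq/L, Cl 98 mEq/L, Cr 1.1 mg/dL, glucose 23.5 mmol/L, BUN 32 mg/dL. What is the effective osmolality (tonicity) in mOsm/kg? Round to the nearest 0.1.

Effective osmolality excludes urea (freely permeant across cell membranes):
2·Na + glucose
= 2·126 + 23.5
= 252 + 23.5
= 275.5 mOsm/kg

275.5 mOsm/kg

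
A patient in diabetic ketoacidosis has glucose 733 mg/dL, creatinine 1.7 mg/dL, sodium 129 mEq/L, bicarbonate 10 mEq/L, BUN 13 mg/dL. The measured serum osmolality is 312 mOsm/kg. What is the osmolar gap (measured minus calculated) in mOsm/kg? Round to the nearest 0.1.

8.6 mOsm/kg

Calculated osmolality = 2·Na + glucose/18 + BUN/2.8
= 2·129 + 733/18 + 13/2.8
= 258 + 40.72 + 4.64
= 303.36 mOsm/kg ≈ 303.4 mOsm/kg
Osmolar gap = measured − calculated = 312 − 303.4 = 8.6 mOsm/kg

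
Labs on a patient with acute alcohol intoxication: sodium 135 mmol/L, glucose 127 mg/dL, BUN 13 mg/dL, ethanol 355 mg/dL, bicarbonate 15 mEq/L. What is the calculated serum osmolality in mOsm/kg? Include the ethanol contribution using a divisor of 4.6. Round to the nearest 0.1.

Calculated osmolality = 2·Na + glucose/18 + BUN/2.8 + ethanol/4.6
= 2·135 + 127/18 + 13/2.8 + 355/4.6
= 270 + 7.06 + 4.64 + 77.17
= 358.87 mOsm/kg

358.9 mOsm/kg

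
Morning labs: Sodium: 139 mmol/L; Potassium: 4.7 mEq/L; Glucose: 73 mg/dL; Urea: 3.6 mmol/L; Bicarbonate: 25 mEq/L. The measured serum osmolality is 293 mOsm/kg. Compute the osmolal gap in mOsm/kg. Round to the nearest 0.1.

Calculated osmolality = 2·Na + glucose/18 + urea
= 2·139 + 73/18 + 3.6
= 278 + 4.06 + 3.60
= 285.66 mOsm/kg ≈ 285.7 mOsm/kg
Osmolar gap = measured − calculated = 293 − 285.7 = 7.3 mOsm/kg

7.3 mOsm/kg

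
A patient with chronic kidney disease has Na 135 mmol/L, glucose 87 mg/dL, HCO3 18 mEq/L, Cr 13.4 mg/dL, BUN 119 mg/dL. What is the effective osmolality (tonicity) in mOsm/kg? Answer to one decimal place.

274.8 mOsm/kg

Effective osmolality excludes urea (freely permeant across cell membranes):
2·Na + glucose/18
= 2·135 + 87/18
= 270 + 4.83
= 274.83 mOsm/kg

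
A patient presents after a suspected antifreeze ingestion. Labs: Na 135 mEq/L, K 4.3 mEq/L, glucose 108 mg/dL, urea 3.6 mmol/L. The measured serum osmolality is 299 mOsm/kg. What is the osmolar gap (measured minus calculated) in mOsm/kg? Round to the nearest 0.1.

19.4 mOsm/kg

Calculated osmolality = 2·Na + glucose/18 + urea
= 2·135 + 108/18 + 3.6
= 270 + 6 + 3.60
= 279.6 mOsm/kg ≈ 279.6 mOsm/kg
Osmolar gap = measured − calculated = 299 − 279.6 = 19.4 mOsm/kg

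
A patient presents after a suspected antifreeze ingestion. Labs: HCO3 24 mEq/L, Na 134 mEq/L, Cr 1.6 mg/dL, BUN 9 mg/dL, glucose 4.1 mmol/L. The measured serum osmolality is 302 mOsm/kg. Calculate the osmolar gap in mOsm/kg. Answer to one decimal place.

26.7 mOsm/kg

Calculated osmolality = 2·Na + glucose + BUN/2.8
= 2·134 + 4.1 + 9/2.8
= 268 + 4.10 + 3.21
= 275.31 mOsm/kg ≈ 275.3 mOsm/kg
Osmolar gap = measured − calculated = 302 − 275.3 = 26.7 mOsm/kg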